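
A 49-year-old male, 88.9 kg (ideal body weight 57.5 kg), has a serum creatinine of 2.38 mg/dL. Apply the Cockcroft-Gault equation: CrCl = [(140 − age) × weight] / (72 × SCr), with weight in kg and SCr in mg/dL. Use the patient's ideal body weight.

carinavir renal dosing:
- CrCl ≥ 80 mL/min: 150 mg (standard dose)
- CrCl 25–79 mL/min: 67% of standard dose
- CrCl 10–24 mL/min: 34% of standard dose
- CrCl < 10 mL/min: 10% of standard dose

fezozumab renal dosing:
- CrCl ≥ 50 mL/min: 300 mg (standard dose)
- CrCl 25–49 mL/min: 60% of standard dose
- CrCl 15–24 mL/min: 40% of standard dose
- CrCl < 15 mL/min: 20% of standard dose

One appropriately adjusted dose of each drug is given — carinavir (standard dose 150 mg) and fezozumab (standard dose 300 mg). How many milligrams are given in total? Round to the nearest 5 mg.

CrCl = (140 − 49) × 57.5 / (72 × 2.38) = 5232.5 / 171.36 ≈ 30.5 mL/min
CrCl ≈ 31 mL/min.
carinavir: 25–79 mL/min → 67% of 150 mg = 100.5 mg.
fezozumab: 25–49 mL/min → 60% of 300 mg = 180 mg.
Total = 100.5 + 180 = 280.5 mg.

280 mg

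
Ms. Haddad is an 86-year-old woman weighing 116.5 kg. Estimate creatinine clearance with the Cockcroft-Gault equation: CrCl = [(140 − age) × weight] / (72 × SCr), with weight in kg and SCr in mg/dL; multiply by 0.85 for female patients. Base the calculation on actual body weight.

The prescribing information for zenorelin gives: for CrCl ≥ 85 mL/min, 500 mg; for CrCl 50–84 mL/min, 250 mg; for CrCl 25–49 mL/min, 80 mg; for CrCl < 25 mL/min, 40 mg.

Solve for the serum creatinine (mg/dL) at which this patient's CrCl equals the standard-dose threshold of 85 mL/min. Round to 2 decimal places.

Standard dose requires CrCl ≥ 85 mL/min.
Set (140 − 86) × 116.5 × 0.85 / (72 × SCr) = 85
SCr = (140 − 86) × 116.5 × 0.85 / (72 × 85) = 0.874 mg/dL

0.87 mg/dL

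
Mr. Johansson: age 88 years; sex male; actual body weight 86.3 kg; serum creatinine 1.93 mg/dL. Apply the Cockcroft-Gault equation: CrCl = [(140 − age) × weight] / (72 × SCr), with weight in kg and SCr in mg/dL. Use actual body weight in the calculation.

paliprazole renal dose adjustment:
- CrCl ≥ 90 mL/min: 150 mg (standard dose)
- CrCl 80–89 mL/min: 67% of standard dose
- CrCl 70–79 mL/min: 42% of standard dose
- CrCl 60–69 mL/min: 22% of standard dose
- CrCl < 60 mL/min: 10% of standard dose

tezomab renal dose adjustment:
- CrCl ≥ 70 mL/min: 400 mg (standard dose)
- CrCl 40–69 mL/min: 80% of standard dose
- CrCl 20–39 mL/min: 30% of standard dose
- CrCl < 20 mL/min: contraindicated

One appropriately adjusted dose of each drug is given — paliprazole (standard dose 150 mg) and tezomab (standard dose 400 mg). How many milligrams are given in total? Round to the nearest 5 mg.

CrCl = (140 − 88) × 86.3 / (72 × 1.93) = 4487.6 / 138.96 ≈ 32.3 mL/min
CrCl ≈ 32 mL/min.
paliprazole: < 60 mL/min → 10% of 150 mg = 15 mg.
tezomab: 20–39 mL/min → 30% of 400 mg = 120 mg.
Total = 15 + 120 = 135 mg.

135 mg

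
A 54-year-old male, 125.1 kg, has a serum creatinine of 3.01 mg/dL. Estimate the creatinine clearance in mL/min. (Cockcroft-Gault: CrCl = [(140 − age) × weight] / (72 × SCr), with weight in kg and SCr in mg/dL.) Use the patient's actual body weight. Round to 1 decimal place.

CrCl = (140 − 54) × 125.1 / (72 × 3.01) = 10758.6 / 216.72 ≈ 49.6 mL/min

49.6 mL/min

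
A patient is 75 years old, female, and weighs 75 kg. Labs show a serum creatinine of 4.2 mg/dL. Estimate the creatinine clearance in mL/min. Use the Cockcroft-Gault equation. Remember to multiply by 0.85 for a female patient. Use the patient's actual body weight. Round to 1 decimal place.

CrCl = (140 − 75) × 75 / (72 × 4.2) × 0.85 = 4875.0 / 302.40 × 0.85 ≈ 13.7 mL/min

13.7 mL/min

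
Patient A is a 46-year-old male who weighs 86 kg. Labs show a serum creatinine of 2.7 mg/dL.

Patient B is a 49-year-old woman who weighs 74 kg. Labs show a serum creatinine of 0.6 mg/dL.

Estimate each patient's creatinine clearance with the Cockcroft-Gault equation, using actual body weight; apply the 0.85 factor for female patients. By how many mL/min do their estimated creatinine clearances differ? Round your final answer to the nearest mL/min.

Patient A: CrCl = (140 − 46) × 86 / (72 × 2.7) = 8084.0 / 194.40 ≈ 41.6 mL/min
Patient B: CrCl = (140 − 49) × 74 / (72 × 0.6) × 0.85 = 6734.0 / 43.20 × 0.85 ≈ 132.5 mL/min
|41.6 − 132.5| = 90.9 mL/min

91 mL/min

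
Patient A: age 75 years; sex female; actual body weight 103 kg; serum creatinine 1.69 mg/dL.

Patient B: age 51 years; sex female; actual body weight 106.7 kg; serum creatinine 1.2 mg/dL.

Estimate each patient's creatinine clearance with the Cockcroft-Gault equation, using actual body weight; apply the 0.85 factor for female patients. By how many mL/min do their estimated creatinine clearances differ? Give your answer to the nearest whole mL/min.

Patient A: CrCl = (140 − 75) × 103 / (72 × 1.69) × 0.85 = 6695.0 / 121.68 × 0.85 ≈ 46.8 mL/min
Patient B: CrCl = (140 − 51) × 106.7 / (72 × 1.2) × 0.85 = 9496.3 / 86.40 × 0.85 ≈ 93.4 mL/min
|46.8 − 93.4| = 46.6 mL/min

47 mL/min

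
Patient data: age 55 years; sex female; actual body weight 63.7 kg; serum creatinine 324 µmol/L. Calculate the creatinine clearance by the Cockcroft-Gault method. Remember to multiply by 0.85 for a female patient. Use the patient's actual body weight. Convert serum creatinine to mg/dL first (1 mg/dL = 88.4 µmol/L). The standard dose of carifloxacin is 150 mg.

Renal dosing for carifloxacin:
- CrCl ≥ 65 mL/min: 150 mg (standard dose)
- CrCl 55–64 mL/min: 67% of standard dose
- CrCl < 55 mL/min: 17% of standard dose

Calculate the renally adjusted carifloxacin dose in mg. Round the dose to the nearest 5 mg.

SCr = 324 / 88.4 = 3.665 mg/dL
CrCl = (140 − 55) × 63.7 / (72 × 3.665) × 0.85 = 5414.5 / 263.88 × 0.85 ≈ 17.4 mL/min
CrCl ≈ 17 mL/min → bracket < 55 mL/min.
17% of 150 mg = 25.5 mg → 25 mg

25 mg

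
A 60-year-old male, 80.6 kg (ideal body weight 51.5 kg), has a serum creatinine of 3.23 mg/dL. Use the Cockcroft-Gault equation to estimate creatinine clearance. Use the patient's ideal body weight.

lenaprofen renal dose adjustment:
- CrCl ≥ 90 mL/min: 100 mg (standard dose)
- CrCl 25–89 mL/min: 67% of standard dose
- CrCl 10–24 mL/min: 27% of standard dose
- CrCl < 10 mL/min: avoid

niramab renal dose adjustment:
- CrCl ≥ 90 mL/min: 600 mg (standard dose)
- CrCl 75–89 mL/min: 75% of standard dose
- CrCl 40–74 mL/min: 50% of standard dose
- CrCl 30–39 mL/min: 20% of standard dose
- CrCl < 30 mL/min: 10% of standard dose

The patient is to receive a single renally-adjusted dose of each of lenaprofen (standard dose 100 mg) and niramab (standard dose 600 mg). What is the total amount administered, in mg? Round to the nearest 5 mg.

85 mg

CrCl = (140 − 60) × 51.5 / (72 × 3.23) = 4120.0 / 232.56 ≈ 17.7 mL/min
CrCl ≈ 18 mL/min.
lenaprofen: 10–24 mL/min → 27% of 100 mg = 27 mg.
niramab: < 30 mL/min → 10% of 600 mg = 60 mg.
Total = 27 + 60 = 87 mg.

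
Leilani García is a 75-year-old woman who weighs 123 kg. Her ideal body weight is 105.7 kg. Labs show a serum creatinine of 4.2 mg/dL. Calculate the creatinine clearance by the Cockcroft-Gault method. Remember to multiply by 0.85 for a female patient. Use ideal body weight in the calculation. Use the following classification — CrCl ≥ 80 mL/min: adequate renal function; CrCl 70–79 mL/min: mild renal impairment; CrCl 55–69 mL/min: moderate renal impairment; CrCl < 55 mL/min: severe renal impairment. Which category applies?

severe renal impairment

CrCl = (140 − 75) × 105.7 / (72 × 4.2) × 0.85 = 6870.5 / 302.40 × 0.85 ≈ 19.3 mL/min
19 mL/min falls in the 'severe renal impairment' range.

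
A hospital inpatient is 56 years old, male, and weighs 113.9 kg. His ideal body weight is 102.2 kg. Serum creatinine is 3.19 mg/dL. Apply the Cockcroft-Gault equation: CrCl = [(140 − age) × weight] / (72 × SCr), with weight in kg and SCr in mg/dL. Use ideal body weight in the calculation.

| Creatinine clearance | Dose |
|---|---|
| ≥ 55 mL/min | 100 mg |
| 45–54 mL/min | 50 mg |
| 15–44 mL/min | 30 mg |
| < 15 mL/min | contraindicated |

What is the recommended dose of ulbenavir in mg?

30 mg

CrCl = (140 − 56) × 102.2 / (72 × 3.19) = 8584.8 / 229.68 ≈ 37.4 mL/min
CrCl ≈ 37 mL/min → bracket 15–44 mL/min.
Dose for this bracket: 30 mg.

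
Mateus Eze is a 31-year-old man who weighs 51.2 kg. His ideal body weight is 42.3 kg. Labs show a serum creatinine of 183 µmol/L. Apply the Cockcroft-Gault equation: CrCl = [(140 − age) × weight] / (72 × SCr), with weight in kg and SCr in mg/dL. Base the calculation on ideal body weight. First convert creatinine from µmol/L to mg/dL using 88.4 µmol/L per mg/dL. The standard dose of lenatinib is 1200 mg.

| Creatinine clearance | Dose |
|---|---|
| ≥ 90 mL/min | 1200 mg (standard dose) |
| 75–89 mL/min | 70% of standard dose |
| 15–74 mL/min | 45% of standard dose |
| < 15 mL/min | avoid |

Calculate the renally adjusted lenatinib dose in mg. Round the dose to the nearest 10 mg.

SCr = 183 / 88.4 = 2.07 mg/dL
CrCl = (140 − 31) × 42.3 / (72 × 2.07) = 4610.7 / 149.04 ≈ 30.9 mL/min
CrCl ≈ 31 mL/min → bracket 15–74 mL/min.
45% of 1200 mg = 540 mg

540 mg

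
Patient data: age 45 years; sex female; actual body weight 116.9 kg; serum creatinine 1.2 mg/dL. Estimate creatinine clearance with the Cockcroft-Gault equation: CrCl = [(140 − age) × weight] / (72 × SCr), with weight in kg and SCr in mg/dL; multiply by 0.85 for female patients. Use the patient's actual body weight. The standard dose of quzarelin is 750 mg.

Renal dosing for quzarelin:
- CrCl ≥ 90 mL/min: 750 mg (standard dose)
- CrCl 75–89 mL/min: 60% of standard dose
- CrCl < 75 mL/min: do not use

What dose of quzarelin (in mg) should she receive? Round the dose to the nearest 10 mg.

750 mg

CrCl = (140 − 45) × 116.9 / (72 × 1.2) × 0.85 = 11105.5 / 86.40 × 0.85 ≈ 109.3 mL/min
CrCl ≈ 109 mL/min → bracket ≥ 90 mL/min.
100% of 750 mg = 750 mg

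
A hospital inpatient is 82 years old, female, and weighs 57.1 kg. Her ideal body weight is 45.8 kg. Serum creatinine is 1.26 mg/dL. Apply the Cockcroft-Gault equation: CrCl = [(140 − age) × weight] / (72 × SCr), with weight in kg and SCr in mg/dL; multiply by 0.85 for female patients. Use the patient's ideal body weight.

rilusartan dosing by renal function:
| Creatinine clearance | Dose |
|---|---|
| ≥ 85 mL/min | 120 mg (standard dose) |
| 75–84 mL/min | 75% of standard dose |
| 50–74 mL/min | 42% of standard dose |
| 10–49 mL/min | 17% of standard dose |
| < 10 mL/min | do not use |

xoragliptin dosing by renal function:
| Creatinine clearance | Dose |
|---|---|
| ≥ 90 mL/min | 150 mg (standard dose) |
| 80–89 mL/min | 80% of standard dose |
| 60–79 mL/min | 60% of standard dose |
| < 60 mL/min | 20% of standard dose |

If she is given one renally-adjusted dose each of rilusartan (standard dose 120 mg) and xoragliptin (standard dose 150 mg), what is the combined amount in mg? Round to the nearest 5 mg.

CrCl = (140 − 82) × 45.8 / (72 × 1.26) × 0.85 = 2656.4 / 90.72 × 0.85 ≈ 24.9 mL/min
CrCl ≈ 25 mL/min.
rilusartan: 10–49 mL/min → 17% of 120 mg = 20.4 mg.
xoragliptin: < 60 mL/min → 20% of 150 mg = 30 mg.
Total = 20.4 + 30 = 50.4 mg.

50 mg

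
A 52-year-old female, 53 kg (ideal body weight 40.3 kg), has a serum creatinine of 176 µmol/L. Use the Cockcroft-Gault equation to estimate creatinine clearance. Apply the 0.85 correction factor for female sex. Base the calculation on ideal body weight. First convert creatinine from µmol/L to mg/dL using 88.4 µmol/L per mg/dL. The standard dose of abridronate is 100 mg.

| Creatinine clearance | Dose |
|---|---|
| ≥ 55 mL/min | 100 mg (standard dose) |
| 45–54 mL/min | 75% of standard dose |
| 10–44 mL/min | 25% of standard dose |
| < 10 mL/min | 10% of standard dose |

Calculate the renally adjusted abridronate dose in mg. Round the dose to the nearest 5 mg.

25 mg

SCr = 176 / 88.4 = 1.991 mg/dL
CrCl = (140 − 52) × 40.3 / (72 × 1.991) × 0.85 = 3546.4 / 143.35 × 0.85 ≈ 21.0 mL/min
CrCl ≈ 21 mL/min → bracket 10–44 mL/min.
25% of 100 mg = 25 mg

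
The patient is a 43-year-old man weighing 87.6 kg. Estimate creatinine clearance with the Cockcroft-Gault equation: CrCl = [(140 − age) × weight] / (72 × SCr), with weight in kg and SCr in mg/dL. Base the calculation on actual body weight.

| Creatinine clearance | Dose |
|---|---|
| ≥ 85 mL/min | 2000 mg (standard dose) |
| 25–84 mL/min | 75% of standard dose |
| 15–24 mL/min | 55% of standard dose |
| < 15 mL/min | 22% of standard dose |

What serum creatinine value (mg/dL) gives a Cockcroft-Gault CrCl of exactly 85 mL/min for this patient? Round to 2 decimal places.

Standard dose requires CrCl ≥ 85 mL/min.
Set (140 − 43) × 87.6 / (72 × SCr) = 85
SCr = (140 − 43) × 87.6 / (72 × 85) = 1.388 mg/dL

1.39 mg/dL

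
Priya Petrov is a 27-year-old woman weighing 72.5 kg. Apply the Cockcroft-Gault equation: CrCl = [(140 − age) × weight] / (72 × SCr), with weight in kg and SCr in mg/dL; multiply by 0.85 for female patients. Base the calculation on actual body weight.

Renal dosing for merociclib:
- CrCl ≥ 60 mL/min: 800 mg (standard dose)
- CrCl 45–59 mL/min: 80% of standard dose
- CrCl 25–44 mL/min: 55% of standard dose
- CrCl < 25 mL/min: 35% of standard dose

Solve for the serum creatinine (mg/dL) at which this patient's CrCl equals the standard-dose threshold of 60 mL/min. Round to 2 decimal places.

1.61 mg/dL

Standard dose requires CrCl ≥ 60 mL/min.
Set (140 − 27) × 72.5 × 0.85 / (72 × SCr) = 60
SCr = (140 − 27) × 72.5 × 0.85 / (72 × 60) = 1.612 mg/dL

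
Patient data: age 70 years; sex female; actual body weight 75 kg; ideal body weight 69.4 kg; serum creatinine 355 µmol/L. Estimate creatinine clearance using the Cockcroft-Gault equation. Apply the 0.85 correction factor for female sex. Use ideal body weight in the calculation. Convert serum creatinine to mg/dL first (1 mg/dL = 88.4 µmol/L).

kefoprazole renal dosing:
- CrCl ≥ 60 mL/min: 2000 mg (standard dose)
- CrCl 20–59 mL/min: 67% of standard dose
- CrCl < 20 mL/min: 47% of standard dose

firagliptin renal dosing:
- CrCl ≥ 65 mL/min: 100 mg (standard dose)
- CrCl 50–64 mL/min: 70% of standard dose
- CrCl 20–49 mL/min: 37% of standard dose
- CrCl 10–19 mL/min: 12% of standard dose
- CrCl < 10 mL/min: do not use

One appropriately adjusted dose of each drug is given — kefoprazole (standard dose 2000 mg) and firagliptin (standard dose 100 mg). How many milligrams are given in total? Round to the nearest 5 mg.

950 mg

SCr = 355 / 88.4 = 4.016 mg/dL
CrCl = (140 − 70) × 69.4 / (72 × 4.016) × 0.85 = 4858.0 / 289.15 × 0.85 ≈ 14.3 mL/min
CrCl ≈ 14 mL/min.
kefoprazole: < 20 mL/min → 47% of 2000 mg = 940 mg.
firagliptin: 10–19 mL/min → 12% of 100 mg = 12 mg.
Total = 940 + 12 = 952 mg.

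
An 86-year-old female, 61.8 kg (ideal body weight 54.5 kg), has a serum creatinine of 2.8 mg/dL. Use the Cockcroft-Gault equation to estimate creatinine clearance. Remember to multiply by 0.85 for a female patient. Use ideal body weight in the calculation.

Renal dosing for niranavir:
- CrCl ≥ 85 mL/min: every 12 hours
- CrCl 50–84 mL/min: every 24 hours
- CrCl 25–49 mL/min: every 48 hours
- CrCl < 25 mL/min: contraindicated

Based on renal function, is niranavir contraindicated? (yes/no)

yes

CrCl = (140 − 86) × 54.5 / (72 × 2.8) × 0.85 = 2943.0 / 201.60 × 0.85 ≈ 12.4 mL/min
CrCl ≈ 12 mL/min, which is < 25 mL/min.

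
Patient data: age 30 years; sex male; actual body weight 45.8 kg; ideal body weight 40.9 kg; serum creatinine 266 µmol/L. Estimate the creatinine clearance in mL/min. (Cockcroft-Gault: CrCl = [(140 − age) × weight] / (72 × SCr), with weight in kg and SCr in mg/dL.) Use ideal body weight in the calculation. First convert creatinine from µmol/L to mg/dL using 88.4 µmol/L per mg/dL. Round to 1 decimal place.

20.8 mL/min

SCr = 266 / 88.4 = 3.009 mg/dL
CrCl = (140 − 30) × 40.9 / (72 × 3.009) = 4499.0 / 216.65 ≈ 20.8 mL/min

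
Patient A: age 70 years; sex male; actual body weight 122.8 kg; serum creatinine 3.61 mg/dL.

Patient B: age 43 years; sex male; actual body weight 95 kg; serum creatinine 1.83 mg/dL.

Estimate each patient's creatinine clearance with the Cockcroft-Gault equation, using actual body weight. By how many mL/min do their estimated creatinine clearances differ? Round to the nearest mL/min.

Patient A: CrCl = (140 − 70) × 122.8 / (72 × 3.61) = 8596.0 / 259.92 ≈ 33.1 mL/min
Patient B: CrCl = (140 − 43) × 95 / (72 × 1.83) = 9215.0 / 131.76 ≈ 69.9 mL/min
|33.1 − 69.9| = 36.8 mL/min

37 mL/min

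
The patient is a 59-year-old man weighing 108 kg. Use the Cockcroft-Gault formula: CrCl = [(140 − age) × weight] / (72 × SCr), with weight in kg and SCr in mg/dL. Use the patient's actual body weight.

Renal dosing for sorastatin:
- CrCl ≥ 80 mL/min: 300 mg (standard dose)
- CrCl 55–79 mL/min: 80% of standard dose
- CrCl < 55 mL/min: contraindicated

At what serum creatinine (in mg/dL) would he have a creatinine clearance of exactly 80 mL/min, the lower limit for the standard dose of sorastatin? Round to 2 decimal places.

Standard dose requires CrCl ≥ 80 mL/min.
Set (140 − 59) × 108 / (72 × SCr) = 80
SCr = (140 − 59) × 108 / (72 × 80) = 1.519 mg/dL

1.52 mg/dL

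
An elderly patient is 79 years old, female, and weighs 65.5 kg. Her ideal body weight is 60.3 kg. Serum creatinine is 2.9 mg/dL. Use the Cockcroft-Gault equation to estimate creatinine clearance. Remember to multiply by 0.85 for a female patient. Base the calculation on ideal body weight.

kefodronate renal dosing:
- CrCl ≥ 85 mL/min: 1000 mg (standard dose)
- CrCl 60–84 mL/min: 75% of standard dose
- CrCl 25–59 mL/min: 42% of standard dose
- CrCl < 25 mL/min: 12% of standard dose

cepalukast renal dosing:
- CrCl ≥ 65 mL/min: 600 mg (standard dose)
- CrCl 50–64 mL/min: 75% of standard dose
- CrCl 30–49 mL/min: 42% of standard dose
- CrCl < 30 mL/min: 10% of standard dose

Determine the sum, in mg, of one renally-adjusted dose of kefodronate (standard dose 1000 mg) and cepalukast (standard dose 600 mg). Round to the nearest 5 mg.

180 mg

CrCl = (140 − 79) × 60.3 / (72 × 2.9) × 0.85 = 3678.3 / 208.80 × 0.85 ≈ 15.0 mL/min
CrCl ≈ 15 mL/min.
kefodronate: < 25 mL/min → 12% of 1000 mg = 120 mg.
cepalukast: < 30 mL/min → 10% of 600 mg = 60 mg.
Total = 120 + 60 = 180 mg.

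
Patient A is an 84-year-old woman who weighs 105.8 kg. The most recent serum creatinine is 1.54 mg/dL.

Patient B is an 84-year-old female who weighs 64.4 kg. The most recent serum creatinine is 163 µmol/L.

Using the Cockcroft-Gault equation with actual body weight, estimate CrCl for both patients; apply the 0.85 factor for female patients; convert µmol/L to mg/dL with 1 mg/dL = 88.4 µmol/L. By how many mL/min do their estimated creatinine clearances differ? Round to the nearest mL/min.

Patient A: CrCl = (140 − 84) × 105.8 / (72 × 1.54) × 0.85 = 5924.8 / 110.88 × 0.85 ≈ 45.4 mL/min
Patient B: SCr = 163 / 88.4 = 1.844 mg/dL
Patient B: CrCl = (140 − 84) × 64.4 / (72 × 1.844) × 0.85 = 3606.4 / 132.77 × 0.85 ≈ 23.1 mL/min
|45.4 − 23.1| = 22.3 mL/min

22 mL/min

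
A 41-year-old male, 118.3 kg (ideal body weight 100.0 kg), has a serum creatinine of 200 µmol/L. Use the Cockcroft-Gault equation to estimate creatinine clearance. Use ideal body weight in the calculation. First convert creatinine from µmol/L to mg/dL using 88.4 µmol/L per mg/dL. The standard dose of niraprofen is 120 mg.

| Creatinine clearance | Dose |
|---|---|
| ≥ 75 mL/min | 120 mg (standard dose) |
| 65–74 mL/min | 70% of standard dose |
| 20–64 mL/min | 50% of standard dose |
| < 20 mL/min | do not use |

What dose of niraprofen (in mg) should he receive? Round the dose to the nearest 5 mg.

60 mg

SCr = 200 / 88.4 = 2.262 mg/dL
CrCl = (140 − 41) × 100 / (72 × 2.262) = 9900.0 / 162.86 ≈ 60.8 mL/min
CrCl ≈ 61 mL/min → bracket 20–64 mL/min.
50% of 120 mg = 60 mg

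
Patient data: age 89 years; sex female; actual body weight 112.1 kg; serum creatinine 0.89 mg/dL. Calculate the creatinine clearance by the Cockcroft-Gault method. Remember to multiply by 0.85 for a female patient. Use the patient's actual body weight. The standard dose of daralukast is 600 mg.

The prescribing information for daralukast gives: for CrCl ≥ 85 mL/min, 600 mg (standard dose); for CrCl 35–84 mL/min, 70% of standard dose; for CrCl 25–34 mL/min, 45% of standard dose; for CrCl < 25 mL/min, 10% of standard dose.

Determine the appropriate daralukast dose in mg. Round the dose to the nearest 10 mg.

CrCl = (140 − 89) × 112.1 / (72 × 0.89) × 0.85 = 5717.1 / 64.08 × 0.85 ≈ 75.8 mL/min
CrCl ≈ 76 mL/min → bracket 35–84 mL/min.
70% of 600 mg = 420 mg

420 mg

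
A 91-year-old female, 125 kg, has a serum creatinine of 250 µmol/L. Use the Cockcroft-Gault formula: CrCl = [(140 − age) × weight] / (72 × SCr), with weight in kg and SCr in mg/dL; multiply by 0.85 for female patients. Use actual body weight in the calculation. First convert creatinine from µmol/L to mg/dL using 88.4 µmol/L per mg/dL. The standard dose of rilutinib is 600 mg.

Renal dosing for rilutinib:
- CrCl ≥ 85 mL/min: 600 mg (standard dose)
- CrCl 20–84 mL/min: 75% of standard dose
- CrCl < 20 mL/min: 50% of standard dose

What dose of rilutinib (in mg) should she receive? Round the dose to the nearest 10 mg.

450 mg

SCr = 250 / 88.4 = 2.828 mg/dL
CrCl = (140 − 91) × 125 / (72 × 2.828) × 0.85 = 6125.0 / 203.62 × 0.85 ≈ 25.6 mL/min
CrCl ≈ 26 mL/min → bracket 20–84 mL/min.
75% of 600 mg = 450 mg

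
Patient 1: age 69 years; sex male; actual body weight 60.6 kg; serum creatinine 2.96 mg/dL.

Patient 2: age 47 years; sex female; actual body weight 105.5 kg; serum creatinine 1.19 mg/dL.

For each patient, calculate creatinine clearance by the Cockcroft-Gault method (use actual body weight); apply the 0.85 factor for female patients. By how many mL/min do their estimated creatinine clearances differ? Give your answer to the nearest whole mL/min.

77 mL/min

Patient 1: CrCl = (140 − 69) × 60.6 / (72 × 2.96) = 4302.6 / 213.12 ≈ 20.2 mL/min
Patient 2: CrCl = (140 − 47) × 105.5 / (72 × 1.19) × 0.85 = 9811.5 / 85.68 × 0.85 ≈ 97.3 mL/min
|20.2 − 97.3| = 77.1 mL/min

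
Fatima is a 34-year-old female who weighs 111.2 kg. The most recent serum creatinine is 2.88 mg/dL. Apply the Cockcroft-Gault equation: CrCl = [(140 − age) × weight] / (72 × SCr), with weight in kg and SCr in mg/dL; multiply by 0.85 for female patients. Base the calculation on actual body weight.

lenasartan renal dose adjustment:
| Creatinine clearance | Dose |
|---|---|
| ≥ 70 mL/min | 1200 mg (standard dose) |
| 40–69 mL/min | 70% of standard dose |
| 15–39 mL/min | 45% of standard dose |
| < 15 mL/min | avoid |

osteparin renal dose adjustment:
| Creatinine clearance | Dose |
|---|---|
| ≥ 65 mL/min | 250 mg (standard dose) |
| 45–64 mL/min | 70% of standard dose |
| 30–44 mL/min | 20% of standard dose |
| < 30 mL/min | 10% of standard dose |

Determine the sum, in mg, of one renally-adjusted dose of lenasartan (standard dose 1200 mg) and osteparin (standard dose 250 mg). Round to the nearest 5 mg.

CrCl = (140 − 34) × 111.2 / (72 × 2.88) × 0.85 = 11787.2 / 207.36 × 0.85 ≈ 48.3 mL/min
CrCl ≈ 48 mL/min.
lenasartan: 40–69 mL/min → 70% of 1200 mg = 840 mg.
osteparin: 45–64 mL/min → 70% of 250 mg = 175 mg.
Total = 840 + 175 = 1015 mg.

1015 mg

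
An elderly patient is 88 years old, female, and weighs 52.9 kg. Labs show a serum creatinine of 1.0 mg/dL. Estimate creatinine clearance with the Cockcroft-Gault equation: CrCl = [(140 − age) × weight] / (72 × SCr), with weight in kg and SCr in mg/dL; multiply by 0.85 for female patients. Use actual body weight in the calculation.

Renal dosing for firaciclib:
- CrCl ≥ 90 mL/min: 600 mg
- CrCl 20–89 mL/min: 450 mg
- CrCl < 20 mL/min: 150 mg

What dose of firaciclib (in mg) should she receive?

450 mg

CrCl = (140 − 88) × 52.9 / (72 × 1) × 0.85 = 2750.8 / 72.00 × 0.85 ≈ 32.5 mL/min
CrCl ≈ 32 mL/min → bracket 20–89 mL/min.
Dose for this bracket: 450 mg.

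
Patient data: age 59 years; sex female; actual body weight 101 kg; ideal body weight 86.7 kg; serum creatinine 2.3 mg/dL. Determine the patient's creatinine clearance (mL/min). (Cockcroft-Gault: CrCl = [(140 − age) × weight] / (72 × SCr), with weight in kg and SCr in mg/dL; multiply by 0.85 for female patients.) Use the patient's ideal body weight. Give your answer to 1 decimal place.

CrCl = (140 − 59) × 86.7 / (72 × 2.3) × 0.85 = 7022.7 / 165.60 × 0.85 ≈ 36.0 mL/min

36.0 mL/min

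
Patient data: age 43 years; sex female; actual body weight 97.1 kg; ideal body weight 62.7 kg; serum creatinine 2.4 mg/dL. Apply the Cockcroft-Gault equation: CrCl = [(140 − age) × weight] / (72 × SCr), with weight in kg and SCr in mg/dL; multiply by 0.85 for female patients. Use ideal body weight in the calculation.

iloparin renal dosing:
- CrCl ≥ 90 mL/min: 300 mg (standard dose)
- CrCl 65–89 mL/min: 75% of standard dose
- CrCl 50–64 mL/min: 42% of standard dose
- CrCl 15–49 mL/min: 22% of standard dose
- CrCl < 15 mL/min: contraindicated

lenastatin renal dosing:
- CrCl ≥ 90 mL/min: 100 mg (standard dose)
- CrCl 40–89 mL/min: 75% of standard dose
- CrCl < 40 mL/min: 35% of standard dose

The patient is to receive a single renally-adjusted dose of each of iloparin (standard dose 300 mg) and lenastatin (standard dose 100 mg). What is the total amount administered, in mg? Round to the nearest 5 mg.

100 mg

CrCl = (140 − 43) × 62.7 / (72 × 2.4) × 0.85 = 6081.9 / 172.80 × 0.85 ≈ 29.9 mL/min
CrCl ≈ 30 mL/min.
iloparin: 15–49 mL/min → 22% of 300 mg = 66 mg.
lenastatin: < 40 mL/min → 35% of 100 mg = 35 mg.
Total = 66 + 35 = 101 mg.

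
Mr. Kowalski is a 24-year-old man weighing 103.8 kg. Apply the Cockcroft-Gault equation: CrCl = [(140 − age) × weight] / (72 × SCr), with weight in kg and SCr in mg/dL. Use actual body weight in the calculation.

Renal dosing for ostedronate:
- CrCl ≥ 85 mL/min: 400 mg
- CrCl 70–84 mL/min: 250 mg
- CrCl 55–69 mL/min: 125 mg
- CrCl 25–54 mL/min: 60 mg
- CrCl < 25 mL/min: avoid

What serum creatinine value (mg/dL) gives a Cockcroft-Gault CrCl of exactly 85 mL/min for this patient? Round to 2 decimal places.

1.97 mg/dL

Standard dose requires CrCl ≥ 85 mL/min.
Set (140 − 24) × 103.8 / (72 × SCr) = 85
SCr = (140 − 24) × 103.8 / (72 × 85) = 1.967 mg/dL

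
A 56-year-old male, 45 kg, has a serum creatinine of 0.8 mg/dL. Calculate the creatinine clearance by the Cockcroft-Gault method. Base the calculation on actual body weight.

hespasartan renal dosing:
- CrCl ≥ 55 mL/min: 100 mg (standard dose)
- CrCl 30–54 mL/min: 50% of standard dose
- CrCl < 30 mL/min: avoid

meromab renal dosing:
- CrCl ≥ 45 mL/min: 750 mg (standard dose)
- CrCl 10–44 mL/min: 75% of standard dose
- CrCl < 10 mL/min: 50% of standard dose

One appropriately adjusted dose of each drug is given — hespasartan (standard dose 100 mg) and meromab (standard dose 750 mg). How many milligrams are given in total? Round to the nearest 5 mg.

CrCl = (140 − 56) × 45 / (72 × 0.8) = 3780.0 / 57.60 ≈ 65.6 mL/min
CrCl ≈ 66 mL/min.
hespasartan: ≥ 55 mL/min → 100% of 100 mg = 100 mg.
meromab: ≥ 45 mL/min → 100% of 750 mg = 750 mg.
Total = 100 + 750 = 850 mg.

850 mg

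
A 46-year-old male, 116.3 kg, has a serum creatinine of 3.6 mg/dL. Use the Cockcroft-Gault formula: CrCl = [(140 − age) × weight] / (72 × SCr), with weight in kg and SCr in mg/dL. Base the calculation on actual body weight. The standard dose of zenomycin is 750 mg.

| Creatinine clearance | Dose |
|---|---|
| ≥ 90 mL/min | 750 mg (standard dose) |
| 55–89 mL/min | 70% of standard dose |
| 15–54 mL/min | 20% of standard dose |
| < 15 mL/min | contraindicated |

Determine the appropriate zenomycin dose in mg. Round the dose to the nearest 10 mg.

150 mg

CrCl = (140 − 46) × 116.3 / (72 × 3.6) = 10932.2 / 259.20 ≈ 42.2 mL/min
CrCl ≈ 42 mL/min → bracket 15–54 mL/min.
20% of 750 mg = 150 mg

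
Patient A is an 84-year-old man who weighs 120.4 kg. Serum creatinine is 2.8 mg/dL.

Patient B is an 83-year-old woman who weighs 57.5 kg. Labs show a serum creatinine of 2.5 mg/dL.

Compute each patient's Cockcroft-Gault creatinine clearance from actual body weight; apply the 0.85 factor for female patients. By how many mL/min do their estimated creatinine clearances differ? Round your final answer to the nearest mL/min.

18 mL/min

Patient A: CrCl = (140 − 84) × 120.4 / (72 × 2.8) = 6742.4 / 201.60 ≈ 33.4 mL/min
Patient B: CrCl = (140 − 83) × 57.5 / (72 × 2.5) × 0.85 = 3277.5 / 180.00 × 0.85 ≈ 15.5 mL/min
|33.4 − 15.5| = 17.9 mL/min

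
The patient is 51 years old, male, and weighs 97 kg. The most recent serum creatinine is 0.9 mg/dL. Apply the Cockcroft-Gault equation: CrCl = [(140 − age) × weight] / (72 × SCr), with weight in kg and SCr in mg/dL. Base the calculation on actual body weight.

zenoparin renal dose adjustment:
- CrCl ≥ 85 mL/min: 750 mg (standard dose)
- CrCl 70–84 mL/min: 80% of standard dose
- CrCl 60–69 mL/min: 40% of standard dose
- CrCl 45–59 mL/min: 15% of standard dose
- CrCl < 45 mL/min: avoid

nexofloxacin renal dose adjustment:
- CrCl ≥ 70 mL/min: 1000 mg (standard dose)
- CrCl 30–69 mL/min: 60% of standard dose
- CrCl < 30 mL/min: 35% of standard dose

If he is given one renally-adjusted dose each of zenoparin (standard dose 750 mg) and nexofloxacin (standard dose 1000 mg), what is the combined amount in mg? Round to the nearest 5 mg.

1750 mg

CrCl = (140 − 51) × 97 / (72 × 0.9) = 8633.0 / 64.80 ≈ 133.2 mL/min
CrCl ≈ 133 mL/min.
zenoparin: ≥ 85 mL/min → 100% of 750 mg = 750 mg.
nexofloxacin: ≥ 70 mL/min → 100% of 1000 mg = 1000 mg.
Total = 750 + 1000 = 1750 mg.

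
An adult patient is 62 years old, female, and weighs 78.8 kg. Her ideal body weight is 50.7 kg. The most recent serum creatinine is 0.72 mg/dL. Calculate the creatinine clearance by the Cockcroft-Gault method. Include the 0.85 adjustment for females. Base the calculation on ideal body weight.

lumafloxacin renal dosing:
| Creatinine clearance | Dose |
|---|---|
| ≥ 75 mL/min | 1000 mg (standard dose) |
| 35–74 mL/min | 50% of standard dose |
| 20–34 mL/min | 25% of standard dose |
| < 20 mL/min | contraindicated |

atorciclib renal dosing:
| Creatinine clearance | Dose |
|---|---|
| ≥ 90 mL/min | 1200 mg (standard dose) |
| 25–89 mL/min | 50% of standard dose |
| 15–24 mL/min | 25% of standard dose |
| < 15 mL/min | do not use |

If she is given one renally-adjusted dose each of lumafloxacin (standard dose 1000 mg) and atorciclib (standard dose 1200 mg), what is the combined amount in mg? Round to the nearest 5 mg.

1100 mg

CrCl = (140 − 62) × 50.7 / (72 × 0.72) × 0.85 = 3954.6 / 51.84 × 0.85 ≈ 64.8 mL/min
CrCl ≈ 65 mL/min.
lumafloxacin: 35–74 mL/min → 50% of 1000 mg = 500 mg.
atorciclib: 25–89 mL/min → 50% of 1200 mg = 600 mg.
Total = 500 + 600 = 1100 mg.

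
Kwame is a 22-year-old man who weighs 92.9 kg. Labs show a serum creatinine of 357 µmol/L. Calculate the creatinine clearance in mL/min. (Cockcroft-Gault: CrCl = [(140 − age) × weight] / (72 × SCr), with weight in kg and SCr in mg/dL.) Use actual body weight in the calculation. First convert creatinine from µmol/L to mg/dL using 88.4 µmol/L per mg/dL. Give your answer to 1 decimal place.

SCr = 357 / 88.4 = 4.038 mg/dL
CrCl = (140 − 22) × 92.9 / (72 × 4.038) = 10962.2 / 290.74 ≈ 37.7 mL/min

37.7 mL/min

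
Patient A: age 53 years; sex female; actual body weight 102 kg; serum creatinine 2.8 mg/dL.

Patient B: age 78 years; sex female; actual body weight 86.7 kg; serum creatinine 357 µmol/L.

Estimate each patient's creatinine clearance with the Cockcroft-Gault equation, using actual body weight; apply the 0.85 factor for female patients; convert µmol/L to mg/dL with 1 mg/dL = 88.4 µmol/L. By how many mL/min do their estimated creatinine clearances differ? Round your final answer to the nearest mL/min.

Patient A: CrCl = (140 − 53) × 102 / (72 × 2.8) × 0.85 = 8874.0 / 201.60 × 0.85 ≈ 37.4 mL/min
Patient B: SCr = 357 / 88.4 = 4.038 mg/dL
Patient B: CrCl = (140 − 78) × 86.7 / (72 × 4.038) × 0.85 = 5375.4 / 290.74 × 0.85 ≈ 15.7 mL/min
|37.4 − 15.7| = 21.7 mL/min

22 mL/min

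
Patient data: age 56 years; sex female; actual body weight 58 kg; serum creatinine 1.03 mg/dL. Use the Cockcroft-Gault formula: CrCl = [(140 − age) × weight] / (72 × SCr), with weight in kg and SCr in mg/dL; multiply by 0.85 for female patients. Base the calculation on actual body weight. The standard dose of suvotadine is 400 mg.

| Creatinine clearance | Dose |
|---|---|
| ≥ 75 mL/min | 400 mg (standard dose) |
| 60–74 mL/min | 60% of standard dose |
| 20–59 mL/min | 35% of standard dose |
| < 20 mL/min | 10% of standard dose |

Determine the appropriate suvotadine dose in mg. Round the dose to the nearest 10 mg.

CrCl = (140 − 56) × 58 / (72 × 1.03) × 0.85 = 4872.0 / 74.16 × 0.85 ≈ 55.8 mL/min
CrCl ≈ 56 mL/min → bracket 20–59 mL/min.
35% of 400 mg = 140 mg

140 mg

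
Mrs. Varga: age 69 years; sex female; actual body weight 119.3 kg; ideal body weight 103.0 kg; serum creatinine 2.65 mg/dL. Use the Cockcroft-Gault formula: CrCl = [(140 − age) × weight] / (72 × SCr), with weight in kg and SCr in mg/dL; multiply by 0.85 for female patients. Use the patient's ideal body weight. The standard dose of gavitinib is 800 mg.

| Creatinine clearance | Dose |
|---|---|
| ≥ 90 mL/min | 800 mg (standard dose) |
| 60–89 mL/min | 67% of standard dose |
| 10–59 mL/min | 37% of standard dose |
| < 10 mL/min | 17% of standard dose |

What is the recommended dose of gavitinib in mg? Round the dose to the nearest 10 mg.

300 mg

CrCl = (140 − 69) × 103 / (72 × 2.65) × 0.85 = 7313.0 / 190.80 × 0.85 ≈ 32.6 mL/min
CrCl ≈ 33 mL/min → bracket 10–59 mL/min.
37% of 800 mg = 296 mg → 300 mg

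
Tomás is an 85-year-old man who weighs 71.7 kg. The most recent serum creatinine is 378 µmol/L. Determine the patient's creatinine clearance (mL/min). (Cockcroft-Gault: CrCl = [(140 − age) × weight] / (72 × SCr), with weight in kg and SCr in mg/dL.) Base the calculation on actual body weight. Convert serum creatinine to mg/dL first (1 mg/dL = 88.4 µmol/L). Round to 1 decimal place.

SCr = 378 / 88.4 = 4.276 mg/dL
CrCl = (140 − 85) × 71.7 / (72 × 4.276) = 3943.5 / 307.87 ≈ 12.8 mL/min

12.8 mL/min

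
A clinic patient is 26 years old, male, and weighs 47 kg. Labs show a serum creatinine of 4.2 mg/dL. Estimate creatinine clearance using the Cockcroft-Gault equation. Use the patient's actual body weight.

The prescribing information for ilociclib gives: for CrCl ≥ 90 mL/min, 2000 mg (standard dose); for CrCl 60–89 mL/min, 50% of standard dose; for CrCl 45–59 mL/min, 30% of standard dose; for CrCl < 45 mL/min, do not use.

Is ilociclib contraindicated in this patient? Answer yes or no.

CrCl = (140 − 26) × 47 / (72 × 4.2) = 5358.0 / 302.40 ≈ 17.7 mL/min
CrCl ≈ 18 mL/min, which is < 45 mL/min.

yes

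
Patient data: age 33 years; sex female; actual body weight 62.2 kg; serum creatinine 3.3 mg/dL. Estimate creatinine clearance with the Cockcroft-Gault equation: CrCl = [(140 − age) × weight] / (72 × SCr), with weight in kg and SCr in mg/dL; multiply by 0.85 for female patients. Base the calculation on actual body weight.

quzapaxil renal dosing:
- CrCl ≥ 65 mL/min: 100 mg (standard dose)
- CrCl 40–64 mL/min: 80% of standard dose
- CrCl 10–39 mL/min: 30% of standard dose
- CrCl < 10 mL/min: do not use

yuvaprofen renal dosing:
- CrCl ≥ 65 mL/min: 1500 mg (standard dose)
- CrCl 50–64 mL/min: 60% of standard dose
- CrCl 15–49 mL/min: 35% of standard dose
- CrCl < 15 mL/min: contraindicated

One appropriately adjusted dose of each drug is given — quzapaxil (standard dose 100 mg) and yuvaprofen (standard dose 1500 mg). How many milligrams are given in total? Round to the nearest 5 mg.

CrCl = (140 − 33) × 62.2 / (72 × 3.3) × 0.85 = 6655.4 / 237.60 × 0.85 ≈ 23.8 mL/min
CrCl ≈ 24 mL/min.
quzapaxil: 10–39 mL/min → 30% of 100 mg = 30 mg.
yuvaprofen: 15–49 mL/min → 35% of 1500 mg = 525 mg.
Total = 30 + 525 = 555 mg.

555 mg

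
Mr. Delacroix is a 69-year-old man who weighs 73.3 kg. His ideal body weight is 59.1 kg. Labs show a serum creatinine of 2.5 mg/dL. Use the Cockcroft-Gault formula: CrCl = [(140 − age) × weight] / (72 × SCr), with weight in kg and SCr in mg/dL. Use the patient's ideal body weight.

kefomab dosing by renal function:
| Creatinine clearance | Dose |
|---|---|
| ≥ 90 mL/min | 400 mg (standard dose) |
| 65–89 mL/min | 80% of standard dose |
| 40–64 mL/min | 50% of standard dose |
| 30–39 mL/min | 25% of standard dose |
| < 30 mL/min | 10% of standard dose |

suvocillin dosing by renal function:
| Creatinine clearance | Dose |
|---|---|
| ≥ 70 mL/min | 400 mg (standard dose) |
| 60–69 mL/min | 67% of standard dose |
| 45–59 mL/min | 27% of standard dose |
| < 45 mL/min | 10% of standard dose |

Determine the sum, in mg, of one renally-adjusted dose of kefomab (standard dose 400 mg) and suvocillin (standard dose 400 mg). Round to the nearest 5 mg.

CrCl = (140 − 69) × 59.1 / (72 × 2.5) = 4196.1 / 180.00 ≈ 23.3 mL/min
CrCl ≈ 23 mL/min.
kefomab: < 30 mL/min → 10% of 400 mg = 40 mg.
suvocillin: < 45 mL/min → 10% of 400 mg = 40 mg.
Total = 40 + 40 = 80 mg.

80 mg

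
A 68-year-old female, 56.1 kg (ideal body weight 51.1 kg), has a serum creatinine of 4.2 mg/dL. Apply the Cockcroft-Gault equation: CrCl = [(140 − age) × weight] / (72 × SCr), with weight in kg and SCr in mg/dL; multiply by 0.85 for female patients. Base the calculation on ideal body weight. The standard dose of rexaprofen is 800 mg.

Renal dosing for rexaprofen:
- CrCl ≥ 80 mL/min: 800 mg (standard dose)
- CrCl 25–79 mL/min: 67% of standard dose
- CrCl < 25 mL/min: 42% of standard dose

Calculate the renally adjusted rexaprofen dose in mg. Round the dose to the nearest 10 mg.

340 mg

CrCl = (140 − 68) × 51.1 / (72 × 4.2) × 0.85 = 3679.2 / 302.40 × 0.85 ≈ 10.3 mL/min
CrCl ≈ 10 mL/min → bracket < 25 mL/min.
42% of 800 mg = 336 mg → 340 mg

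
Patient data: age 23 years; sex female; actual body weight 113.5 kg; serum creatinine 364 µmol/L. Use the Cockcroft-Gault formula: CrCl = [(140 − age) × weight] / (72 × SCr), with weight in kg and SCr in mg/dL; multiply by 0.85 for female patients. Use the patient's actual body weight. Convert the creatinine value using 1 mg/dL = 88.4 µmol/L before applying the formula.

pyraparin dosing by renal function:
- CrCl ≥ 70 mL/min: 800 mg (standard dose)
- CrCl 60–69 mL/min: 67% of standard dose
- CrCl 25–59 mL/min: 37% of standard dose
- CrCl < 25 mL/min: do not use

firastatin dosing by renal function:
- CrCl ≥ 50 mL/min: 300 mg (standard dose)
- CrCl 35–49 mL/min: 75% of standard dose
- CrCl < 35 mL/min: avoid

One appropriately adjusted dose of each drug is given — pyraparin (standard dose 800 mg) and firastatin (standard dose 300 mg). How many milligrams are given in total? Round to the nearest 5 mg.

SCr = 364 / 88.4 = 4.118 mg/dL
CrCl = (140 − 23) × 113.5 / (72 × 4.118) × 0.85 = 13279.5 / 296.50 × 0.85 ≈ 38.1 mL/min
CrCl ≈ 38 mL/min.
pyraparin: 25–59 mL/min → 37% of 800 mg = 296 mg.
firastatin: 35–49 mL/min → 75% of 300 mg = 225 mg.
Total = 296 + 225 = 521 mg.

520 mg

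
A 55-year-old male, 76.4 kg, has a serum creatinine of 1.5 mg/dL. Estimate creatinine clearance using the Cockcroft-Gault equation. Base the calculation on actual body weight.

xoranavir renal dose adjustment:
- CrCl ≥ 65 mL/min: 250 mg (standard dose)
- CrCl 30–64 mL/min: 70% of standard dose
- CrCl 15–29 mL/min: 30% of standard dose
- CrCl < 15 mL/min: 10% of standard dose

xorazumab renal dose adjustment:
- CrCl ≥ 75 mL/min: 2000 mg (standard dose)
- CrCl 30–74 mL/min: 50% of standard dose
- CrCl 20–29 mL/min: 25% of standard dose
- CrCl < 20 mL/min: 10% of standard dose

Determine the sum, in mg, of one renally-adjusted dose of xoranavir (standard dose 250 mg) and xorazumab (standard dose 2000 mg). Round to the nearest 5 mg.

CrCl = (140 − 55) × 76.4 / (72 × 1.5) = 6494.0 / 108.00 ≈ 60.1 mL/min
CrCl ≈ 60 mL/min.
xoranavir: 30–64 mL/min → 70% of 250 mg = 175 mg.
xorazumab: 30–74 mL/min → 50% of 2000 mg = 1000 mg.
Total = 175 + 1000 = 1175 mg.

1175 mg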